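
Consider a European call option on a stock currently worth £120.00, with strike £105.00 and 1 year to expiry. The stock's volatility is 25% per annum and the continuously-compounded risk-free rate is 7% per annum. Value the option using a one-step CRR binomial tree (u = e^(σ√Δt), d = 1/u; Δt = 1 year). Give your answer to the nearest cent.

CRR parameters: u = e^(σ√Δt) = e^(0.25·√1) = 1.2840, d = 1/u = 0.7788
Per-period rate: rΔt = 0.07·1 = 0.07, so R = e^0.07 = 1.0725
Risk-neutral probability p = (e^0.07 − 0.7788)/(1.2840 − 0.7788) = 0.2937/0.5052 = 0.5813
Terminal stock prices: S_u = 154.1, S_d = 93.46
Terminal payoffs (S − K): max(49.08, 0) = 49.08, max(-11.54, 0) = 0
Node 0 (S = 120): V_0 = e^(−0.07)·[0.5813·49.0831 + 0.4187·0.0000] = 26.6049

£26.60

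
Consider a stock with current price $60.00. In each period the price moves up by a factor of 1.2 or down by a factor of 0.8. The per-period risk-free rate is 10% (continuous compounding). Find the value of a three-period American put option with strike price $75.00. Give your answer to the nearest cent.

Risk-neutral probability p = (e^0.1 − 0.8)/(1.2 − 0.8) = 0.3052/0.4000 = 0.7629
Terminal stock prices: S_uuu = 103.7, S_uud = 69.12, S_udd = 46.08, S_ddd = 30.72
Terminal payoffs (K − S): max(-28.68, 0) = 0, max(5.88, 0) = 5.88, max(28.92, 0) = 28.92, max(44.28, 0) = 44.28
Node uu (S = 86.4): continuation = e^(−0.1)·[0.7629·0.0000 + 0.2371·5.8800] = 1.2613; exercise value = 0.0000 ≤ continuation, so V_uu = 1.2613
Node ud (S = 57.6): continuation = e^(−0.1)·[0.7629·5.8800 + 0.2371·28.9200] = 10.2628; exercise value = 17.4000 > continuation, so V_ud = 17.4000 (exercise)
Node dd (S = 38.4): continuation = e^(−0.1)·[0.7629·28.9200 + 0.2371·44.2800] = 29.4628; exercise value = 36.6000 > continuation, so V_dd = 36.6000 (exercise)
Node u (S = 72): continuation = e^(−0.1)·[0.7629·1.2613 + 0.2371·17.4000] = 4.6032; exercise value = 3.0000 ≤ continuation, so V_u = 4.6032
Node d (S = 48): continuation = e^(−0.1)·[0.7629·17.4000 + 0.2371·36.6000] = 19.8628; exercise value = 27.0000 > continuation, so V_d = 27.0000 (exercise)
Node 0 (S = 60): continuation = e^(−0.1)·[0.7629·4.6032 + 0.2371·27.0000] = 8.9696; exercise value = 15.0000 > continuation, so V_0 = 15.0000 (exercise)

$15.00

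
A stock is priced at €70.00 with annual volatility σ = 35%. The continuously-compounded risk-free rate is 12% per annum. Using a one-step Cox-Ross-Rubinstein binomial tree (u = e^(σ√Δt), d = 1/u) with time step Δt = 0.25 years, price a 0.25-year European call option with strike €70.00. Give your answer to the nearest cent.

CRR parameters: u = e^(σ√Δt) = e^(0.35·√0.25) = 1.1912, d = 1/u = 0.8395
Per-period rate: rΔt = 0.12·0.25 = 0.03, so R = e^0.03 = 1.0305
Risk-neutral probability p = (e^0.03 − 0.8395)/(1.1912 − 0.8395) = 0.1910/0.3518 = 0.5429
Terminal stock prices: S_u = 83.39, S_d = 58.76
Terminal payoffs (S − K): max(13.39, 0) = 13.39, max(-11.24, 0) = 0
Node 0 (S = 70): V_0 = e^(−0.03)·[0.5429·13.3872 + 0.4571·0.0000] = 7.0535

€7.05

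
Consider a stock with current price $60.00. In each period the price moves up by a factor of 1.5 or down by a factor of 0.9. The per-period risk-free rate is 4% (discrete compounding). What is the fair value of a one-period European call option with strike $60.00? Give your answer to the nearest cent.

$6.73

Risk-neutral probability p = (1 + 0.04 − 0.9)/(1.5 − 0.9) = 0.1400/0.6000 = 0.2333
Terminal stock prices: S_u = 90, S_d = 54
Terminal payoffs (S − K): max(30, 0) = 30, max(-6, 0) = 0
Node 0 (S = 60): V_0 = 1/1.04·[0.2333·30.0000 + 0.7667·0.0000] = 6.7308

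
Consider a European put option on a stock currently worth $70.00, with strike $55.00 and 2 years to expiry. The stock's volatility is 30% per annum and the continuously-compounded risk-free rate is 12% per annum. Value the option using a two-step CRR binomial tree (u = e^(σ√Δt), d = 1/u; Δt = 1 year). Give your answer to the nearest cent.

$1.74

CRR parameters: u = e^(σ√Δt) = e^(0.3·√1) = 1.3499, d = 1/u = 0.7408
Per-period rate: rΔt = 0.12·1 = 0.12, so R = e^0.12 = 1.1275
Risk-neutral probability p = (e^0.12 − 0.7408)/(1.3499 − 0.7408) = 0.3867/0.6090 = 0.6349
Terminal stock prices: S_uu = 127.5, S_ud = 70, S_dd = 38.42
Terminal payoffs (K − S): max(-72.55, 0) = 0, max(-15, 0) = 0, max(16.58, 0) = 16.58
Node u (S = 94.49): V_u = e^(−0.12)·[0.6349·0.0000 + 0.3651·0.0000] = 0.0000
Node d (S = 51.86): V_d = e^(−0.12)·[0.6349·0.0000 + 0.3651·16.5832] = 5.3699
Node 0 (S = 70): V_0 = e^(−0.12)·[0.6349·0.0000 + 0.3651·5.3699] = 1.7389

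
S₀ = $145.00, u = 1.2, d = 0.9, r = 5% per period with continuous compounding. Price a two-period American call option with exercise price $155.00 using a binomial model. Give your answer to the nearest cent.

Risk-neutral probability p = (e^0.05 − 0.9)/(1.2 − 0.9) = 0.1513/0.3000 = 0.5042
Terminal stock prices: S_uu = 208.8, S_ud = 156.6, S_dd = 117.5
Terminal payoffs (S − K): max(53.8, 0) = 53.8, max(1.6, 0) = 1.6, max(-37.55, 0) = 0
Node u (S = 174): continuation = e^(−0.05)·[0.5042·53.8000 + 0.4958·1.6000] = 26.5594; exercise value = 19.0000 ≤ continuation, so V_u = 26.5594
Node d (S = 130.5): continuation = e^(−0.05)·[0.5042·1.6000 + 0.4958·0.0000] = 0.7674; exercise value = 0.0000 ≤ continuation, so V_d = 0.7674
Node 0 (S = 145): continuation = e^(−0.05)·[0.5042·26.5594 + 0.4958·0.7674] = 13.1010; exercise value = 0.0000 ≤ continuation, so V_0 = 13.1010

$13.10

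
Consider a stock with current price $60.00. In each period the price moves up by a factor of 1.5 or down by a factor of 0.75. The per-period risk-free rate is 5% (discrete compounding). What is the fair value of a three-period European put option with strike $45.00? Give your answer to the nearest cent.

$3.67

Risk-neutral probability p = (1 + 0.05 − 0.75)/(1.5 − 0.75) = 0.3000/0.7500 = 0.4000
Terminal stock prices: S_uuu = 202.5, S_uud = 101.2, S_udd = 50.62, S_ddd = 25.31
Terminal payoffs (K − S): max(-157.5, 0) = 0, max(-56.25, 0) = 0, max(-5.625, 0) = 0, max(19.69, 0) = 19.69
Node uu (S = 135): V_uu = 1/1.05·[0.4000·0.0000 + 0.6000·0.0000] = 0.0000
Node ud (S = 67.5): V_ud = 1/1.05·[0.4000·0.0000 + 0.6000·0.0000] = 0.0000
Node dd (S = 33.75): V_dd = 1/1.05·[0.4000·0.0000 + 0.6000·19.6875] = 11.2500
Node u (S = 90): V_u = 1/1.05·[0.4000·0.0000 + 0.6000·0.0000] = 0.0000
Node d (S = 45): V_d = 1/1.05·[0.4000·0.0000 + 0.6000·11.2500] = 6.4286
Node 0 (S = 60): V_0 = 1/1.05·[0.4000·0.0000 + 0.6000·6.4286] = 3.6735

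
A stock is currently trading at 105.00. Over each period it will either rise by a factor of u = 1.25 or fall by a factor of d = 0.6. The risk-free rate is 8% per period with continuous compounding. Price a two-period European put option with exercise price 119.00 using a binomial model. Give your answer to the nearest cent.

Risk-neutral probability p = (e^0.08 − 0.6)/(1.25 − 0.6) = 0.4833/0.6500 = 0.7435
Terminal stock prices: S_uu = 164.1, S_ud = 78.75, S_dd = 37.8
Terminal payoffs (K − S): max(-45.06, 0) = 0, max(40.25, 0) = 40.25, max(81.2, 0) = 81.2
Node u (S = 131.2): V_u = e^(−0.08)·[0.7435·0.0000 + 0.2565·40.2500] = 9.5297
Node d (S = 63): V_d = e^(−0.08)·[0.7435·40.2500 + 0.2565·81.2000] = 46.8508
Node 0 (S = 105): V_0 = e^(−0.08)·[0.7435·9.5297 + 0.2565·46.8508] = 17.6332

17.63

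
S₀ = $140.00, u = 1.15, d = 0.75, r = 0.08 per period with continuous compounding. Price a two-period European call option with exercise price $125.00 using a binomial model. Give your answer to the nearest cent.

$35.58

Risk-neutral probability p = (e^0.08 − 0.75)/(1.15 − 0.75) = 0.3333/0.4000 = 0.8332
Terminal stock prices: S_uu = 185.1, S_ud = 120.8, S_dd = 78.75
Terminal payoffs (S − K): max(60.15, 0) = 60.15, max(-4.25, 0) = 0, max(-46.25, 0) = 0
Node u (S = 161): V_u = e^(−0.08)·[0.8332·60.1500 + 0.1668·0.0000] = 46.2648
Node d (S = 105): V_d = e^(−0.08)·[0.8332·0.0000 + 0.1668·0.0000] = 0.0000
Node 0 (S = 140): V_0 = e^(−0.08)·[0.8332·46.2648 + 0.1668·0.0000] = 35.5849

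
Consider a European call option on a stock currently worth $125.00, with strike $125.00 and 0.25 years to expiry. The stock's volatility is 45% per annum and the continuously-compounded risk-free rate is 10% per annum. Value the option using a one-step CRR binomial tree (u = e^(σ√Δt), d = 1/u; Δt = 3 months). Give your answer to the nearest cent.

CRR parameters: u = e^(σ√Δt) = e^(0.45·√0.25) = 1.2523, d = 1/u = 0.7985
Per-period rate: rΔt = 0.1·0.25 = 0.025, so R = e^0.025 = 1.0253
Risk-neutral probability p = (e^0.025 − 0.7985)/(1.2523 − 0.7985) = 0.2268/0.4538 = 0.4998
Terminal stock prices: S_u = 156.5, S_d = 99.81
Terminal payoffs (S − K): max(31.54, 0) = 31.54, max(-25.19, 0) = 0
Node 0 (S = 125): V_0 = e^(−0.025)·[0.4998·31.5403 + 0.5002·0.0000] = 15.3737

$15.37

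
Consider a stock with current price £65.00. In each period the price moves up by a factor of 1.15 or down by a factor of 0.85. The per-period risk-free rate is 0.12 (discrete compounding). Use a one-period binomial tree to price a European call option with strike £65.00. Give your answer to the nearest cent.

£7.83

Risk-neutral probability p = (1 + 0.12 − 0.85)/(1.15 − 0.85) = 0.2700/0.3000 = 0.9000
Terminal stock prices: S_u = 74.75, S_d = 55.25
Terminal payoffs (S − K): max(9.75, 0) = 9.75, max(-9.75, 0) = 0
Node 0 (S = 65): V_0 = 1/1.12·[0.9000·9.7500 + 0.1000·0.0000] = 7.8348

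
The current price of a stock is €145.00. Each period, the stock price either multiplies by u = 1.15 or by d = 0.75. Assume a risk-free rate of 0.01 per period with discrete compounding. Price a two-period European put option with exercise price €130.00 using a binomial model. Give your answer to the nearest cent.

Risk-neutral probability p = (1 + 0.01 − 0.75)/(1.15 − 0.75) = 0.2600/0.4000 = 0.6500
Terminal stock prices: S_uu = 191.8, S_ud = 125.1, S_dd = 81.56
Terminal payoffs (K − S): max(-61.76, 0) = 0, max(4.938, 0) = 4.938, max(48.44, 0) = 48.44
Node u (S = 166.8): V_u = 1/1.01·[0.6500·0.0000 + 0.3500·4.9375] = 1.7110
Node d (S = 108.8): V_d = 1/1.01·[0.6500·4.9375 + 0.3500·48.4375] = 19.9629
Node 0 (S = 145): V_0 = 1/1.01·[0.6500·1.7110 + 0.3500·19.9629] = 8.0190

€8.02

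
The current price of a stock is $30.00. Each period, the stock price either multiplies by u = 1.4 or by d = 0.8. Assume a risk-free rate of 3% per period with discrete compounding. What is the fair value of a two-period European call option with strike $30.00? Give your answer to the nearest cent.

$5.59

Risk-neutral probability p = (1 + 0.03 − 0.8)/(1.4 − 0.8) = 0.2300/0.6000 = 0.3833
Terminal stock prices: S_uu = 58.8, S_ud = 33.6, S_dd = 19.2
Terminal payoffs (S − K): max(28.8, 0) = 28.8, max(3.6, 0) = 3.6, max(-10.8, 0) = 0
Node u (S = 42): V_u = 1/1.03·[0.3833·28.8000 + 0.6167·3.6000] = 12.8738
Node d (S = 24): V_d = 1/1.03·[0.3833·3.6000 + 0.6167·0.0000] = 1.3398
Node 0 (S = 30): V_0 = 1/1.03·[0.3833·12.8738 + 0.6167·1.3398] = 5.5934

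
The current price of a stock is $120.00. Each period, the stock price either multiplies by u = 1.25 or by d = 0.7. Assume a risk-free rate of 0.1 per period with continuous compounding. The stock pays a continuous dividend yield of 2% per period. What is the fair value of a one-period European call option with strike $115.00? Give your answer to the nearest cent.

Per-period risk-free factor R = e^0.1 = 1.1052; dividend-adjusted growth = e^(0.1−0.02) = 1.0833.
Risk-neutral probability p = (1.0833 − 0.7)/(1.25 − 0.7) = 0.3833/0.5500 = 0.6969
Terminal stock prices: S_u = 150, S_d = 84
Terminal payoffs (S − K): max(35, 0) = 35, max(-31, 0) = 0
Node 0 (S = 120): V_0 = e^(−0.1)·[0.6969·35.0000 + 0.3031·0.0000] = 22.0699

$22.07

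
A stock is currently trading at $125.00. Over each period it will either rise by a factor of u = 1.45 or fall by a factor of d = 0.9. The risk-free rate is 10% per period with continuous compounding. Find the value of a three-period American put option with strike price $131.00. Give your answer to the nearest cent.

$10.50

Risk-neutral probability p = (e^0.1 − 0.9)/(1.45 − 0.9) = 0.2052/0.5500 = 0.3730
Terminal stock prices: S_uuu = 381.1, S_uud = 236.5, S_udd = 146.8, S_ddd = 91.13
Terminal payoffs (K − S): max(-250.1, 0) = 0, max(-105.5, 0) = 0, max(-15.81, 0) = 0, max(39.87, 0) = 39.87
Node uu (S = 262.8): continuation = e^(−0.1)·[0.3730·0.0000 + 0.6270·0.0000] = 0.0000; exercise value = 0.0000 ≤ continuation, so V_uu = 0.0000
Node ud (S = 163.1): continuation = e^(−0.1)·[0.3730·0.0000 + 0.6270·0.0000] = 0.0000; exercise value = 0.0000 ≤ continuation, so V_ud = 0.0000
Node dd (S = 101.2): continuation = e^(−0.1)·[0.3730·0.0000 + 0.6270·39.8750] = 22.6210; exercise value = 29.7500 > continuation, so V_dd = 29.7500 (exercise)
Node u (S = 181.2): continuation = e^(−0.1)·[0.3730·0.0000 + 0.6270·0.0000] = 0.0000; exercise value = 0.0000 ≤ continuation, so V_u = 0.0000
Node d (S = 112.5): continuation = e^(−0.1)·[0.3730·0.0000 + 0.6270·29.7500] = 16.8771; exercise value = 18.5000 > continuation, so V_d = 18.5000 (exercise)
Node 0 (S = 125): continuation = e^(−0.1)·[0.3730·0.0000 + 0.6270·18.5000] = 10.4950; exercise value = 6.0000 ≤ continuation, so V_0 = 10.4950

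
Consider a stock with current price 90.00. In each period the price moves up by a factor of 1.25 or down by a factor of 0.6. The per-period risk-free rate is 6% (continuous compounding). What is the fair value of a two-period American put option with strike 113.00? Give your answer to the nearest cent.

Risk-neutral probability p = (e^0.06 − 0.6)/(1.25 − 0.6) = 0.4618/0.6500 = 0.7105
Terminal stock prices: S_uu = 140.6, S_ud = 67.5, S_dd = 32.4
Terminal payoffs (K − S): max(-27.62, 0) = 0, max(45.5, 0) = 45.5, max(80.6, 0) = 80.6
Node u (S = 112.5): continuation = e^(−0.06)·[0.7105·0.0000 + 0.2895·45.5000] = 12.4044; exercise value = 0.5000 ≤ continuation, so V_u = 12.4044
Node d (S = 54): continuation = e^(−0.06)·[0.7105·45.5000 + 0.2895·80.6000] = 52.4194; exercise value = 59.0000 > continuation, so V_d = 59.0000 (exercise)
Node 0 (S = 90): continuation = e^(−0.06)·[0.7105·12.4044 + 0.2895·59.0000] = 24.3851; exercise value = 23.0000 ≤ continuation, so V_0 = 24.3851

24.39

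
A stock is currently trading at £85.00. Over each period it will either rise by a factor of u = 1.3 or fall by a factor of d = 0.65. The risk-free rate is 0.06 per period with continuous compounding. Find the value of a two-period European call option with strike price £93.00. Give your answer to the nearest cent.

Risk-neutral probability p = (e^0.06 − 0.65)/(1.3 − 0.65) = 0.4118/0.6500 = 0.6336
Terminal stock prices: S_uu = 143.7, S_ud = 71.83, S_dd = 35.91
Terminal payoffs (S − K): max(50.65, 0) = 50.65, max(-21.17, 0) = 0, max(-57.09, 0) = 0
Node u (S = 110.5): V_u = e^(−0.06)·[0.6336·50.6500 + 0.3664·0.0000] = 30.2227
Node d (S = 55.25): V_d = e^(−0.06)·[0.6336·0.0000 + 0.3664·0.0000] = 0.0000
Node 0 (S = 85): V_0 = e^(−0.06)·[0.6336·30.2227 + 0.3664·0.0000] = 18.0338

£18.03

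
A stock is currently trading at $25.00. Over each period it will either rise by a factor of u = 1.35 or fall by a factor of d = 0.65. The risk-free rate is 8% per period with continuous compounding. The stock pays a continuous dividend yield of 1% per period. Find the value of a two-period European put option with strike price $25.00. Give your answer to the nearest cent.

$3.18

Per-period risk-free factor R = e^0.08 = 1.0833; dividend-adjusted growth = e^(0.08−0.01) = 1.0725.
Risk-neutral probability p = (1.0725 − 0.65)/(1.35 − 0.65) = 0.4225/0.7000 = 0.6036
Terminal stock prices: S_uu = 45.56, S_ud = 21.94, S_dd = 10.56
Terminal payoffs (K − S): max(-20.56, 0) = 0, max(3.062, 0) = 3.062, max(14.44, 0) = 14.44
Node u (S = 33.75): V_u = e^(−0.08)·[0.6036·0.0000 + 0.3964·3.0625] = 1.1207
Node d (S = 16.25): V_d = e^(−0.08)·[0.6036·3.0625 + 0.3964·14.4375] = 6.9896
Node 0 (S = 25): V_0 = e^(−0.08)·[0.6036·1.1207 + 0.3964·6.9896] = 3.1822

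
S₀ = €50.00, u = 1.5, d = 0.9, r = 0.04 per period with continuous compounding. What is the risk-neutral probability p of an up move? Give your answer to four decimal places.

p = 0.2347

Risk-neutral probability p = (e^0.04 − 0.9)/(1.5 − 0.9) = 0.1408/0.6000 = 0.2347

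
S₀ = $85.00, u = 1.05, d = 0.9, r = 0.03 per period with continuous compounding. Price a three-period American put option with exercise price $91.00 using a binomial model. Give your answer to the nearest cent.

$6.00

Risk-neutral probability p = (e^0.03 − 0.9)/(1.05 − 0.9) = 0.1305/0.1500 = 0.8697
Terminal stock prices: S_uuu = 98.4, S_uud = 84.34, S_udd = 72.29, S_ddd = 61.97
Terminal payoffs (K − S): max(-7.398, 0) = 0, max(6.659, 0) = 6.659, max(18.71, 0) = 18.71, max(29.03, 0) = 29.03
Node uu (S = 93.71): continuation = e^(−0.03)·[0.8697·0.0000 + 0.1303·6.6587] = 0.8420; exercise value = 0.0000 ≤ continuation, so V_uu = 0.8420
Node ud (S = 80.33): continuation = e^(−0.03)·[0.8697·6.6587 + 0.1303·18.7075] = 7.9855; exercise value = 10.6750 > continuation, so V_ud = 10.6750 (exercise)
Node dd (S = 68.85): continuation = e^(−0.03)·[0.8697·18.7075 + 0.1303·29.0350] = 19.4605; exercise value = 22.1500 > continuation, so V_dd = 22.1500 (exercise)
Node u (S = 89.25): continuation = e^(−0.03)·[0.8697·0.8420 + 0.1303·10.6750] = 2.0605; exercise value = 1.7500 ≤ continuation, so V_u = 2.0605
Node d (S = 76.5): continuation = e^(−0.03)·[0.8697·10.6750 + 0.1303·22.1500] = 11.8105; exercise value = 14.5000 > continuation, so V_d = 14.5000 (exercise)
Node 0 (S = 85): continuation = e^(−0.03)·[0.8697·2.0605 + 0.1303·14.5000] = 3.5726; exercise value = 6.0000 > continuation, so V_0 = 6.0000 (exercise)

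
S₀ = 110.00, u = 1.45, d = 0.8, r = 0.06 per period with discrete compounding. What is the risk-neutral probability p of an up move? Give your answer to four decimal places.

p = 0.4000

Risk-neutral probability p = (1 + 0.06 − 0.8)/(1.45 − 0.8) = 0.2600/0.6500 = 0.4000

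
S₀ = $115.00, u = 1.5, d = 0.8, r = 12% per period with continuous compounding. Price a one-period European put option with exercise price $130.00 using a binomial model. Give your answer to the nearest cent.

$17.93

Risk-neutral probability p = (e^0.12 − 0.8)/(1.5 − 0.8) = 0.3275/0.7000 = 0.4679
Terminal stock prices: S_u = 172.5, S_d = 92
Terminal payoffs (K − S): max(-42.5, 0) = 0, max(38, 0) = 38
Node 0 (S = 115): V_0 = e^(−0.12)·[0.4679·0.0000 + 0.5321·38.0000] = 17.9349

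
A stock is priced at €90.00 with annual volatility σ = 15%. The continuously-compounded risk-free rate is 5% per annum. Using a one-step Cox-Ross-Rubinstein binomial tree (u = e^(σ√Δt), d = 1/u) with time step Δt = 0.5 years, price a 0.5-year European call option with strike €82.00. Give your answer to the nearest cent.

€10.44

CRR parameters: u = e^(σ√Δt) = e^(0.15·√0.5) = 1.1119, d = 1/u = 0.8994
Per-period rate: rΔt = 0.05·0.5 = 0.025, so R = e^0.025 = 1.0253
Risk-neutral probability p = (e^0.025 − 0.8994)/(1.1119 − 0.8994) = 0.1259/0.2125 = 0.5926
Terminal stock prices: S_u = 100.1, S_d = 80.94
Terminal payoffs (S − K): max(18.07, 0) = 18.07, max(-1.057, 0) = 0
Node 0 (S = 90): V_0 = e^(−0.025)·[0.5926·18.0706 + 0.4074·0.0000] = 10.4446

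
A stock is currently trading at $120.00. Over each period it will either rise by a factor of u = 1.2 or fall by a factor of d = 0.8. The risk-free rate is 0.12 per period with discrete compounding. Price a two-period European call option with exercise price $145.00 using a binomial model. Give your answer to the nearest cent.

$14.18

Risk-neutral probability p = (1 + 0.12 − 0.8)/(1.2 − 0.8) = 0.3200/0.4000 = 0.8000
Terminal stock prices: S_uu = 172.8, S_ud = 115.2, S_dd = 76.8
Terminal payoffs (S − K): max(27.8, 0) = 27.8, max(-29.8, 0) = 0, max(-68.2, 0) = 0
Node u (S = 144): V_u = 1/1.12·[0.8000·27.8000 + 0.2000·0.0000] = 19.8571
Node d (S = 96): V_d = 1/1.12·[0.8000·0.0000 + 0.2000·0.0000] = 0.0000
Node 0 (S = 120): V_0 = 1/1.12·[0.8000·19.8571 + 0.2000·0.0000] = 14.1837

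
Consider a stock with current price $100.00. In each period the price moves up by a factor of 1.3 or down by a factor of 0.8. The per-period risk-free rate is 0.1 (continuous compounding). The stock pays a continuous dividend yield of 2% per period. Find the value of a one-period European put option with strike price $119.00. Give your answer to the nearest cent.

Per-period risk-free factor R = e^0.1 = 1.1052; dividend-adjusted growth = e^(0.1−0.02) = 1.0833.
Risk-neutral probability p = (1.0833 − 0.8)/(1.3 − 0.8) = 0.2833/0.5000 = 0.5666
Terminal stock prices: S_u = 130, S_d = 80
Terminal payoffs (K − S): max(-11, 0) = 0, max(39, 0) = 39
Node 0 (S = 100): V_0 = e^(−0.1)·[0.5666·0.0000 + 0.4334·39.0000] = 15.2950

$15.30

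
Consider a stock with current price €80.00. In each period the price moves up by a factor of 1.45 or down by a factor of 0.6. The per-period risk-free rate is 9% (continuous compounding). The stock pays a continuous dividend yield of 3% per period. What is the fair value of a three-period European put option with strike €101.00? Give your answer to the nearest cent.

Per-period risk-free factor R = e^0.09 = 1.0942; dividend-adjusted growth = e^(0.09−0.03) = 1.0618.
Risk-neutral probability p = (1.0618 − 0.6)/(1.45 − 0.6) = 0.4618/0.8500 = 0.5433
Terminal stock prices: S_uuu = 243.9, S_uud = 100.9, S_udd = 41.76, S_ddd = 17.28
Terminal payoffs (K − S): max(-142.9, 0) = 0, max(0.08, 0) = 0.08, max(59.24, 0) = 59.24, max(83.72, 0) = 83.72
Node uu (S = 168.2): V_uu = e^(−0.09)·[0.5433·0.0000 + 0.4567·0.0800] = 0.0334
Node ud (S = 69.6): V_ud = e^(−0.09)·[0.5433·0.0800 + 0.4567·59.2400] = 24.7640
Node dd (S = 28.8): V_dd = e^(−0.09)·[0.5433·59.2400 + 0.4567·83.7200] = 64.3582
Node u (S = 116): V_u = e^(−0.09)·[0.5433·0.0334 + 0.4567·24.7640] = 10.3521
Node d (S = 48): V_d = e^(−0.09)·[0.5433·24.7640 + 0.4567·64.3582] = 39.1576
Node 0 (S = 80): V_0 = e^(−0.09)·[0.5433·10.3521 + 0.4567·39.1576] = 21.4833

€21.48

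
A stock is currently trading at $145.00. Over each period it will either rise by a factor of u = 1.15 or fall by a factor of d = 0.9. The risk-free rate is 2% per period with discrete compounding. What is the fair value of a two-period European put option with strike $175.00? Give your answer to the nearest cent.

$26.92

Risk-neutral probability p = (1 + 0.02 − 0.9)/(1.15 − 0.9) = 0.1200/0.2500 = 0.4800
Terminal stock prices: S_uu = 191.8, S_ud = 150.1, S_dd = 117.5
Terminal payoffs (K − S): max(-16.76, 0) = 0, max(24.92, 0) = 24.92, max(57.55, 0) = 57.55
Node u (S = 166.8): V_u = 1/1.02·[0.4800·0.0000 + 0.5200·24.9250] = 12.7069
Node d (S = 130.5): V_d = 1/1.02·[0.4800·24.9250 + 0.5200·57.5500] = 41.0686
Node 0 (S = 145): V_0 = 1/1.02·[0.4800·12.7069 + 0.5200·41.0686] = 26.9166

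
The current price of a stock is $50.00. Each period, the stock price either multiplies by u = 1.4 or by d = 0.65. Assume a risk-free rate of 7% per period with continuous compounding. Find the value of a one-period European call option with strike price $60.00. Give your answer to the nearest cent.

$5.25

Risk-neutral probability p = (e^0.07 − 0.65)/(1.4 − 0.65) = 0.4225/0.7500 = 0.5633
Terminal stock prices: S_u = 70, S_d = 32.5
Terminal payoffs (S − K): max(10, 0) = 10, max(-27.5, 0) = 0
Node 0 (S = 50): V_0 = e^(−0.07)·[0.5633·10.0000 + 0.4367·0.0000] = 5.2526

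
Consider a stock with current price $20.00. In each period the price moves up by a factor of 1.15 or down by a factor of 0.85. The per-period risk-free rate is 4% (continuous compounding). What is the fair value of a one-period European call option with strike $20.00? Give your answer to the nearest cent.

Risk-neutral probability p = (e^0.04 − 0.85)/(1.15 − 0.85) = 0.1908/0.3000 = 0.6360
Terminal stock prices: S_u = 23, S_d = 17
Terminal payoffs (S − K): max(3, 0) = 3, max(-3, 0) = 0
Node 0 (S = 20): V_0 = e^(−0.04)·[0.6360·3.0000 + 0.3640·0.0000] = 1.8333

$1.83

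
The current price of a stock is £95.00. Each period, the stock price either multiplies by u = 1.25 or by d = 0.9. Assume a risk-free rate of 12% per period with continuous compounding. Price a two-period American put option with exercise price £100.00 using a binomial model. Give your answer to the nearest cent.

Risk-neutral probability p = (e^0.12 − 0.9)/(1.25 − 0.9) = 0.2275/0.3500 = 0.6500
Terminal stock prices: S_uu = 148.4, S_ud = 106.9, S_dd = 76.95
Terminal payoffs (K − S): max(-48.44, 0) = 0, max(-6.875, 0) = 0, max(23.05, 0) = 23.05
Node u (S = 118.8): continuation = e^(−0.12)·[0.6500·0.0000 + 0.3500·0.0000] = 0.0000; exercise value = 0.0000 ≤ continuation, so V_u = 0.0000
Node d (S = 85.5): continuation = e^(−0.12)·[0.6500·0.0000 + 0.3500·23.0500] = 7.1554; exercise value = 14.5000 > continuation, so V_d = 14.5000 (exercise)
Node 0 (S = 95): continuation = e^(−0.12)·[0.6500·0.0000 + 0.3500·14.5000] = 4.5012; exercise value = 5.0000 > continuation, so V_0 = 5.0000 (exercise)

£5.00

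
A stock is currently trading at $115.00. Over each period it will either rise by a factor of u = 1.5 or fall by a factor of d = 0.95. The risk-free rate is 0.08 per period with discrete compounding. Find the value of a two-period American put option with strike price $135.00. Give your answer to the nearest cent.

Risk-neutral probability p = (1 + 0.08 − 0.95)/(1.5 − 0.95) = 0.1300/0.5500 = 0.2364
Terminal stock prices: S_uu = 258.8, S_ud = 163.9, S_dd = 103.8
Terminal payoffs (K − S): max(-123.8, 0) = 0, max(-28.88, 0) = 0, max(31.21, 0) = 31.21
Node u (S = 172.5): continuation = 1/1.08·[0.2364·0.0000 + 0.7636·0.0000] = 0.0000; exercise value = 0.0000 ≤ continuation, so V_u = 0.0000
Node d (S = 109.2): continuation = 1/1.08·[0.2364·0.0000 + 0.7636·31.2125] = 22.0694; exercise value = 25.7500 > continuation, so V_d = 25.7500 (exercise)
Node 0 (S = 115): continuation = 1/1.08·[0.2364·0.0000 + 0.7636·25.7500] = 18.2071; exercise value = 20.0000 > continuation, so V_0 = 20.0000 (exercise)

$20.00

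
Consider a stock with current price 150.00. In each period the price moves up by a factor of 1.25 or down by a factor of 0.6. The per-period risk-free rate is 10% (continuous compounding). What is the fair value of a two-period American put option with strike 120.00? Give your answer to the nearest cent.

7.11

Risk-neutral probability p = (e^0.1 − 0.6)/(1.25 − 0.6) = 0.5052/0.6500 = 0.7772
Terminal stock prices: S_uu = 234.4, S_ud = 112.5, S_dd = 54
Terminal payoffs (K − S): max(-114.4, 0) = 0, max(7.5, 0) = 7.5, max(66, 0) = 66
Node u (S = 187.5): continuation = e^(−0.1)·[0.7772·0.0000 + 0.2228·7.5000] = 1.5121; exercise value = 0.0000 ≤ continuation, so V_u = 1.5121
Node d (S = 90): continuation = e^(−0.1)·[0.7772·7.5000 + 0.2228·66.0000] = 18.5805; exercise value = 30.0000 > continuation, so V_d = 30.0000 (exercise)
Node 0 (S = 150): continuation = e^(−0.1)·[0.7772·1.5121 + 0.2228·30.0000] = 7.1116; exercise value = 0.0000 ≤ continuation, so V_0 = 7.1116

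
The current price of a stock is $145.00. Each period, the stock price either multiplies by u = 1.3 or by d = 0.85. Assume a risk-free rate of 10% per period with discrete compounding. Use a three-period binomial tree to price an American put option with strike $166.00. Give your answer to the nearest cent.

$21.00

Risk-neutral probability p = (1 + 0.1 − 0.85)/(1.3 − 0.85) = 0.2500/0.4500 = 0.5556
Terminal stock prices: S_uuu = 318.6, S_uud = 208.3, S_udd = 136.2, S_ddd = 89.05
Terminal payoffs (K − S): max(-152.6, 0) = 0, max(-42.29, 0) = 0, max(29.81, 0) = 29.81, max(76.95, 0) = 76.95
Node uu (S = 245.1): continuation = 1/1.1·[0.5556·0.0000 + 0.4444·0.0000] = 0.0000; exercise value = 0.0000 ≤ continuation, so V_uu = 0.0000
Node ud (S = 160.2): continuation = 1/1.1·[0.5556·0.0000 + 0.4444·29.8088] = 12.0439; exercise value = 5.7750 ≤ continuation, so V_ud = 12.0439
Node dd (S = 104.8): continuation = 1/1.1·[0.5556·29.8088 + 0.4444·76.9519] = 46.1466; exercise value = 61.2375 > continuation, so V_dd = 61.2375 (exercise)
Node u (S = 188.5): continuation = 1/1.1·[0.5556·0.0000 + 0.4444·12.0439] = 4.8662; exercise value = 0.0000 ≤ continuation, so V_u = 4.8662
Node d (S = 123.2): continuation = 1/1.1·[0.5556·12.0439 + 0.4444·61.2375] = 30.8252; exercise value = 42.7500 > continuation, so V_d = 42.7500 (exercise)
Node 0 (S = 145): continuation = 1/1.1·[0.5556·4.8662 + 0.4444·42.7500] = 19.7304; exercise value = 21.0000 > continuation, so V_0 = 21.0000 (exercise)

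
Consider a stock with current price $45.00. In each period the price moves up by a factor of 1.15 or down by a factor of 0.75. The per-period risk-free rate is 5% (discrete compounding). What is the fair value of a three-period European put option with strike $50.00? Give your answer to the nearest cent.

Risk-neutral probability p = (1 + 0.05 − 0.75)/(1.15 − 0.75) = 0.3000/0.4000 = 0.7500
Terminal stock prices: S_uuu = 68.44, S_uud = 44.63, S_udd = 29.11, S_ddd = 18.98
Terminal payoffs (K − S): max(-18.44, 0) = 0, max(5.366, 0) = 5.366, max(20.89, 0) = 20.89, max(31.02, 0) = 31.02
Node uu (S = 59.51): V_uu = 1/1.05·[0.7500·0.0000 + 0.2500·5.3656] = 1.2775
Node ud (S = 38.81): V_ud = 1/1.05·[0.7500·5.3656 + 0.2500·20.8906] = 8.8065
Node dd (S = 25.31): V_dd = 1/1.05·[0.7500·20.8906 + 0.2500·31.0156] = 22.3065
Node u (S = 51.75): V_u = 1/1.05·[0.7500·1.2775 + 0.2500·8.8065] = 3.0093
Node d (S = 33.75): V_d = 1/1.05·[0.7500·8.8065 + 0.2500·22.3065] = 11.6015
Node 0 (S = 45): V_0 = 1/1.05·[0.7500·3.0093 + 0.2500·11.6015] = 4.9118

$4.91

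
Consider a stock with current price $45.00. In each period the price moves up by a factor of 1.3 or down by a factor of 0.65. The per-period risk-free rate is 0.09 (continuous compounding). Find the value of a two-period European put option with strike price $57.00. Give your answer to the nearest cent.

Risk-neutral probability p = (e^0.09 − 0.65)/(1.3 − 0.65) = 0.4442/0.6500 = 0.6833
Terminal stock prices: S_uu = 76.05, S_ud = 38.02, S_dd = 19.01
Terminal payoffs (K − S): max(-19.05, 0) = 0, max(18.98, 0) = 18.98, max(37.99, 0) = 37.99
Node u (S = 58.5): V_u = e^(−0.09)·[0.6833·0.0000 + 0.3167·18.9750] = 5.4914
Node d (S = 29.25): V_d = e^(−0.09)·[0.6833·18.9750 + 0.3167·37.9875] = 22.8441
Node 0 (S = 45): V_0 = e^(−0.09)·[0.6833·5.4914 + 0.3167·22.8441] = 10.0406

$10.04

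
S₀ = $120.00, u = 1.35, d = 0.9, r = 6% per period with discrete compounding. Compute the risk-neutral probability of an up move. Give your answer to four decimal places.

p = 0.3556

Risk-neutral probability p = (1 + 0.06 − 0.9)/(1.35 − 0.9) = 0.1600/0.4500 = 0.3556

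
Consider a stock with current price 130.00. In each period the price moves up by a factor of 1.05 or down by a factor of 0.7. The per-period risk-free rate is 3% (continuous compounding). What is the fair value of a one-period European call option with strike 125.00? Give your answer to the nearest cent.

10.54

Risk-neutral probability p = (e^0.03 − 0.7)/(1.05 − 0.7) = 0.3305/0.3500 = 0.9442
Terminal stock prices: S_u = 136.5, S_d = 91
Terminal payoffs (S − K): max(11.5, 0) = 11.5, max(-34, 0) = 0
Node 0 (S = 130): V_0 = e^(−0.03)·[0.9442·11.5000 + 0.0558·0.0000] = 10.5369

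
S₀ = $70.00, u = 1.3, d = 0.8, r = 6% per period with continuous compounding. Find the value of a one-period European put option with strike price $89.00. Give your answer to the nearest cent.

Risk-neutral probability p = (e^0.06 − 0.8)/(1.3 − 0.8) = 0.2618/0.5000 = 0.5237
Terminal stock prices: S_u = 91, S_d = 56
Terminal payoffs (K − S): max(-2, 0) = 0, max(33, 0) = 33
Node 0 (S = 70): V_0 = e^(−0.06)·[0.5237·0.0000 + 0.4763·33.0000] = 14.8034

$14.80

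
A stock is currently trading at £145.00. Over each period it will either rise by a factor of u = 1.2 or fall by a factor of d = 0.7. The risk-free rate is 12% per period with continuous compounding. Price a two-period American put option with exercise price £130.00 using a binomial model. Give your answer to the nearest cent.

£4.47

Risk-neutral probability p = (e^0.12 − 0.7)/(1.2 − 0.7) = 0.4275/0.5000 = 0.8550
Terminal stock prices: S_uu = 208.8, S_ud = 121.8, S_dd = 71.05
Terminal payoffs (K − S): max(-78.8, 0) = 0, max(8.2, 0) = 8.2, max(58.95, 0) = 58.95
Node u (S = 174): continuation = e^(−0.12)·[0.8550·0.0000 + 0.1450·8.2000] = 1.0546; exercise value = 0.0000 ≤ continuation, so V_u = 1.0546
Node d (S = 101.5): continuation = e^(−0.12)·[0.8550·8.2000 + 0.1450·58.9500] = 13.7997; exercise value = 28.5000 > continuation, so V_d = 28.5000 (exercise)
Node 0 (S = 145): continuation = e^(−0.12)·[0.8550·1.0546 + 0.1450·28.5000] = 4.4651; exercise value = 0.0000 ≤ continuation, so V_0 = 4.4651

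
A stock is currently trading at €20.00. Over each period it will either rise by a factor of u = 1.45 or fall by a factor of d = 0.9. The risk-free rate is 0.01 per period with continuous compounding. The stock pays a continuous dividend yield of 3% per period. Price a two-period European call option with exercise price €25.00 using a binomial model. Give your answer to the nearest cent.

Per-period risk-free factor R = e^0.01 = 1.0101; dividend-adjusted growth = e^(0.01−0.03) = 0.9802.
Risk-neutral probability p = (0.9802 − 0.9)/(1.45 − 0.9) = 0.0802/0.5500 = 0.1458
Terminal stock prices: S_uu = 42.05, S_ud = 26.1, S_dd = 16.2
Terminal payoffs (S − K): max(17.05, 0) = 17.05, max(1.1, 0) = 1.1, max(-8.8, 0) = 0
Node u (S = 29): V_u = e^(−0.01)·[0.1458·17.0500 + 0.8542·1.1000] = 3.3917
Node d (S = 18): V_d = e^(−0.01)·[0.1458·1.1000 + 0.8542·0.0000] = 0.1588
Node 0 (S = 20): V_0 = e^(−0.01)·[0.1458·3.3917 + 0.8542·0.1588] = 0.6239

€0.62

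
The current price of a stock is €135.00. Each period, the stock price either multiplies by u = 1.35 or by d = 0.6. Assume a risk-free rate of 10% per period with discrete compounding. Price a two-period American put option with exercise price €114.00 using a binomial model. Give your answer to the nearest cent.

€10.85

Risk-neutral probability p = (1 + 0.1 − 0.6)/(1.35 − 0.6) = 0.5000/0.7500 = 0.6667
Terminal stock prices: S_uu = 246, S_ud = 109.3, S_dd = 48.6
Terminal payoffs (K − S): max(-132, 0) = 0, max(4.65, 0) = 4.65, max(65.4, 0) = 65.4
Node u (S = 182.2): continuation = 1/1.1·[0.6667·0.0000 + 0.3333·4.6500] = 1.4091; exercise value = 0.0000 ≤ continuation, so V_u = 1.4091
Node d (S = 81): continuation = 1/1.1·[0.6667·4.6500 + 0.3333·65.4000] = 22.6364; exercise value = 33.0000 > continuation, so V_d = 33.0000 (exercise)
Node 0 (S = 135): continuation = 1/1.1·[0.6667·1.4091 + 0.3333·33.0000] = 10.8540; exercise value = 0.0000 ≤ continuation, so V_0 = 10.8540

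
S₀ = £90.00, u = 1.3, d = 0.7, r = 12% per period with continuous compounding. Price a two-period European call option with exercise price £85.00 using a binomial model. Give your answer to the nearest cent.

Risk-neutral probability p = (e^0.12 − 0.7)/(1.3 − 0.7) = 0.4275/0.6000 = 0.7125
Terminal stock prices: S_uu = 152.1, S_ud = 81.9, S_dd = 44.1
Terminal payoffs (S − K): max(67.1, 0) = 67.1, max(-3.1, 0) = 0, max(-40.9, 0) = 0
Node u (S = 117): V_u = e^(−0.12)·[0.7125·67.1000 + 0.2875·0.0000] = 42.4022
Node d (S = 63): V_d = e^(−0.12)·[0.7125·0.0000 + 0.2875·0.0000] = 0.0000
Node 0 (S = 90): V_0 = e^(−0.12)·[0.7125·42.4022 + 0.2875·0.0000] = 26.7951

£26.80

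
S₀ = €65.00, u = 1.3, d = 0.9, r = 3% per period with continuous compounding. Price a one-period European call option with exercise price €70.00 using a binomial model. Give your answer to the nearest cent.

€4.59

Risk-neutral probability p = (e^0.03 − 0.9)/(1.3 − 0.9) = 0.1305/0.4000 = 0.3261
Terminal stock prices: S_u = 84.5, S_d = 58.5
Terminal payoffs (S − K): max(14.5, 0) = 14.5, max(-11.5, 0) = 0
Node 0 (S = 65): V_0 = e^(−0.03)·[0.3261·14.5000 + 0.6739·0.0000] = 4.5892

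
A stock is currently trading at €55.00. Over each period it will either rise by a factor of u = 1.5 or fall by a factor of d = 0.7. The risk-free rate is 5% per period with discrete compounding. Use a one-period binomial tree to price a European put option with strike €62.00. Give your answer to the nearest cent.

Risk-neutral probability p = (1 + 0.05 − 0.7)/(1.5 − 0.7) = 0.3500/0.8000 = 0.4375
Terminal stock prices: S_u = 82.5, S_d = 38.5
Terminal payoffs (K − S): max(-20.5, 0) = 0, max(23.5, 0) = 23.5
Node 0 (S = 55): V_0 = 1/1.05·[0.4375·0.0000 + 0.5625·23.5000] = 12.5893

€12.59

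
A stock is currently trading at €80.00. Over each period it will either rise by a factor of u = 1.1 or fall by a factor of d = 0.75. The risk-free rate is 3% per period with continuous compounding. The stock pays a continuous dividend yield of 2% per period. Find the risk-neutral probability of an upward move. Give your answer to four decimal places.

Per-period risk-free factor R = e^0.03 = 1.0305; dividend-adjusted growth = e^(0.03−0.02) = 1.0101.
Risk-neutral probability p = (1.0101 − 0.75)/(1.1 − 0.75) = 0.2601/0.3500 = 0.7430

p = 0.7430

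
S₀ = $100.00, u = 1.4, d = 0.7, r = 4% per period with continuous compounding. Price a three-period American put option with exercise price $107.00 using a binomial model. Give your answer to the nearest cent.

$22.83

Risk-neutral probability p = (e^0.04 − 0.7)/(1.4 − 0.7) = 0.3408/0.7000 = 0.4869
Terminal stock prices: S_uuu = 274.4, S_uud = 137.2, S_udd = 68.6, S_ddd = 34.3
Terminal payoffs (K − S): max(-167.4, 0) = 0, max(-30.2, 0) = 0, max(38.4, 0) = 38.4, max(72.7, 0) = 72.7
Node uu (S = 196): continuation = e^(−0.04)·[0.4869·0.0000 + 0.5131·0.0000] = 0.0000; exercise value = 0.0000 ≤ continuation, so V_uu = 0.0000
Node ud (S = 98): continuation = e^(−0.04)·[0.4869·0.0000 + 0.5131·38.4000] = 18.9315; exercise value = 9.0000 ≤ continuation, so V_ud = 18.9315
Node dd (S = 49): continuation = e^(−0.04)·[0.4869·38.4000 + 0.5131·72.7000] = 53.8045; exercise value = 58.0000 > continuation, so V_dd = 58.0000 (exercise)
Node u (S = 140): continuation = e^(−0.04)·[0.4869·0.0000 + 0.5131·18.9315] = 9.3334; exercise value = 0.0000 ≤ continuation, so V_u = 9.3334
Node d (S = 70): continuation = e^(−0.04)·[0.4869·18.9315 + 0.5131·58.0000] = 37.4502; exercise value = 37.0000 ≤ continuation, so V_d = 37.4502
Node 0 (S = 100): continuation = e^(−0.04)·[0.4869·9.3334 + 0.5131·37.4502] = 22.8292; exercise value = 7.0000 ≤ continuation, so V_0 = 22.8292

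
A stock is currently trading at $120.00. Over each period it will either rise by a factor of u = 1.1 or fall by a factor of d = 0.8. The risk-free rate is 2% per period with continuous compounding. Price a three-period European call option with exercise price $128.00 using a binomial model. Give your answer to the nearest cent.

$11.81

Risk-neutral probability p = (e^0.02 − 0.8)/(1.1 − 0.8) = 0.2202/0.3000 = 0.7340
Terminal stock prices: S_uuu = 159.7, S_uud = 116.2, S_udd = 84.48, S_ddd = 61.44
Terminal payoffs (S − K): max(31.72, 0) = 31.72, max(-11.84, 0) = 0, max(-43.52, 0) = 0, max(-66.56, 0) = 0
Node uu (S = 145.2): V_uu = e^(−0.02)·[0.7340·31.7200 + 0.2660·0.0000] = 22.8216
Node ud (S = 105.6): V_ud = e^(−0.02)·[0.7340·0.0000 + 0.2660·0.0000] = 0.0000
Node dd (S = 76.8): V_dd = e^(−0.02)·[0.7340·0.0000 + 0.2660·0.0000] = 0.0000
Node u (S = 132): V_u = e^(−0.02)·[0.7340·22.8216 + 0.2660·0.0000] = 16.4195
Node d (S = 96): V_d = e^(−0.02)·[0.7340·0.0000 + 0.2660·0.0000] = 0.0000
Node 0 (S = 120): V_0 = e^(−0.02)·[0.7340·16.4195 + 0.2660·0.0000] = 11.8133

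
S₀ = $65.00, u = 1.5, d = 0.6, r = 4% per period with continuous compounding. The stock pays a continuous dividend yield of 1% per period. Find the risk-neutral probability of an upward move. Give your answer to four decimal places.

Per-period risk-free factor R = e^0.04 = 1.0408; dividend-adjusted growth = e^(0.04−0.01) = 1.0305.
Risk-neutral probability p = (1.0305 − 0.6)/(1.5 − 0.6) = 0.4305/0.9000 = 0.4783

p = 0.4783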